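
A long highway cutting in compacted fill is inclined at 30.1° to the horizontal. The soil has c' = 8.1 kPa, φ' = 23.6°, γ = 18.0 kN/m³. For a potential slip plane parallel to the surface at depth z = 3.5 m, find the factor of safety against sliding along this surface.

For an infinite slope with a slip plane parallel to the surface (no pore pressure): FS = [c' + γz cos²β tanφ'] / [γz sinβ cosβ].
γz = 18.0·3.5 = 63.00 kN/m²
Numerator = 8.1 + 63.00·cos²30.1°·tan23.6° = 8.1 + 63.00·0.7485·0.4369 = 28.701 kPa
Denominator = 63.00·sin30.1°·cos30.1° = 63.00·0.5015·0.8652 = 27.335 kPa
FS = 28.701 / 27.335 = 1.050

FS = 1.05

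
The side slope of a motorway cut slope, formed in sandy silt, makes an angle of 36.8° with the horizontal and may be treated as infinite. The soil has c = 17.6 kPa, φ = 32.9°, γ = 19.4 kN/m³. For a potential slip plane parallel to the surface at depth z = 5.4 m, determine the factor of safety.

For an infinite slope with a slip plane parallel to the surface (no pore pressure): FS = [c + γz cos²β tanφ] / [γz sinβ cosβ].
γz = 19.4·5.4 = 104.76 kN/m²
Numerator = 17.6 + 104.76·cos²36.8°·tan32.9° = 17.6 + 104.76·0.6412·0.6469 = 61.054 kPa
Denominator = 104.76·sin36.8°·cos36.8° = 104.76·0.5990·0.8007 = 50.249 kPa
FS = 61.054 / 50.249 = 1.215

FS = 1.22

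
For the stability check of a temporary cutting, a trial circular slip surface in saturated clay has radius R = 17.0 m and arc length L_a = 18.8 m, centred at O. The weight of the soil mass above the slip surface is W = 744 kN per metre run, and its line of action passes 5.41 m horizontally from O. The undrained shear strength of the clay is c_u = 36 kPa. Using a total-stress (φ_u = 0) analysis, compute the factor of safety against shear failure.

Taking moments about the centre O, the resisting moment is provided by the undrained shear strength acting along the arc:
M_R = c_u·L_a·R = 36·18.80·17.0 = 11505.6 kN·m/m
M_D = W·d = 744·5.41 = 4025.0 kN·m/m
FS = M_R / M_D = 11505.6 / 4025.0 = 2.859

FS = 2.86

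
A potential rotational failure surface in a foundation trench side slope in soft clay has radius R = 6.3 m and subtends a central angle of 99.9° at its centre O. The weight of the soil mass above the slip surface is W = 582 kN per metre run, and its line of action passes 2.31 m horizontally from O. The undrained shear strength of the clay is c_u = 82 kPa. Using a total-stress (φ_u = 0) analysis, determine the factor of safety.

Taking moments about the centre O, the resisting moment is provided by the undrained shear strength acting along the arc:
Arc length L_a = R·θ = 6.3·(99.9°·π/180) = 6.3·1.7436 = 10.98 m
M_R = c_u·L_a·R = 82·10.98·6.3 = 5674.6 kN·m/m
M_D = W·d = 582·2.31 = 1344.4 kN·m/m
FS = M_R / M_D = 5674.6 / 1344.4 = 4.221

FS = 4.22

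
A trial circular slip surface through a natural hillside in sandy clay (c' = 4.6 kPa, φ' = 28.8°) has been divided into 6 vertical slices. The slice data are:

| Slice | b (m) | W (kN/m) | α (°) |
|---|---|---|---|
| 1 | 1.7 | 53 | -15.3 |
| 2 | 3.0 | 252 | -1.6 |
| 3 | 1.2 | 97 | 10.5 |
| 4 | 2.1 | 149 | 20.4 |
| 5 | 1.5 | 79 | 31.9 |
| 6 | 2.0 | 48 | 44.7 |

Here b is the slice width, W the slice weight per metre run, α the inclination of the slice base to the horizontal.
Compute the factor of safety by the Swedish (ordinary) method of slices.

Ordinary method of slices: FS = Σ[c'·Δl_i + (W_i cosα_i)·tanφ'] / Σ W_i sinα_i, with Δl_i = b_i / cosα_i.
Slice 1: Δl = 1.7/cos(-15.3°) = 1.762 m; N'_1 = 53·cos(-15.3°) = 51.1; c'Δl = 8.11; W sinα = -14.0
Slice 2: Δl = 3.0/cos(-1.6°) = 3.001 m; N'_2 = 252·cos(-1.6°) = 251.9; c'Δl = 13.81; W sinα = -7.0
Slice 3: Δl = 1.2/cos10.5° = 1.220 m; N'_3 = 97·cos10.5° = 95.4; c'Δl = 5.61; W sinα = 17.7
Slice 4: Δl = 2.1/cos20.4° = 2.241 m; N'_4 = 149·cos20.4° = 139.7; c'Δl = 10.31; W sinα = 51.9
Slice 5: Δl = 1.5/cos31.9° = 1.767 m; N'_5 = 79·cos31.9° = 67.1; c'Δl = 8.13; W sinα = 41.7
Slice 6: Δl = 2.0/cos44.7° = 2.814 m; N'_6 = 48·cos44.7° = 34.1; c'Δl = 12.94; W sinα = 33.8
Σc'Δl = 58.9 kN/m; ΣN' = 639.2 kN/m; ΣW sinα = 124.1 kN/m
Resisting = 58.9 + 639.2·tan28.8° = 58.9 + 351.4 = 410.3 kN/m
FS = 410.3 / 124.1 = 3.306

FS = 3.31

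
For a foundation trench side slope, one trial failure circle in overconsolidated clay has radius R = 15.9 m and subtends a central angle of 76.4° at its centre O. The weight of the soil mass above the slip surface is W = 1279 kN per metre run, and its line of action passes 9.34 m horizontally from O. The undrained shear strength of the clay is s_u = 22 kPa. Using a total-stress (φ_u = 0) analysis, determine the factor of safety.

Taking moments about the centre O, the resisting moment is provided by the undrained shear strength acting along the arc:
Arc length L_a = R·θ = 15.9·(76.4°·π/180) = 15.9·1.3334 = 21.20 m
M_R = s_u·L_a·R = 22·21.20·15.9 = 7416.3 kN·m/m
M_D = W·d = 1279·9.34 = 11945.9 kN·m/m
FS = M_R / M_D = 7416.3 / 11945.9 = 0.621

FS = 0.62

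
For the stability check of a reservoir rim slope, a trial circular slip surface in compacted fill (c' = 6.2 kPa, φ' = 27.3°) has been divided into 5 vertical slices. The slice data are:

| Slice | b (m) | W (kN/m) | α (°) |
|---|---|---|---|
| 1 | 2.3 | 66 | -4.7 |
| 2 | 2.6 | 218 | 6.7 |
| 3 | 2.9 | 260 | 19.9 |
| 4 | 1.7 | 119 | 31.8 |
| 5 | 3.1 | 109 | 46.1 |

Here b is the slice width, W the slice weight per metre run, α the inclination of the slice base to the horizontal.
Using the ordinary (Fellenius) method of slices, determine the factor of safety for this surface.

FS = 1.81

Ordinary method of slices: FS = Σ[c'·Δl_i + (W_i cosα_i)·tanφ'] / Σ W_i sinα_i, with Δl_i = b_i / cosα_i.
Slice 1: Δl = 2.3/cos(-4.7°) = 2.308 m; N'_1 = 66·cos(-4.7°) = 65.8; c'Δl = 14.31; W sinα = -5.4
Slice 2: Δl = 2.6/cos6.7° = 2.618 m; N'_2 = 218·cos6.7° = 216.5; c'Δl = 16.23; W sinα = 25.4
Slice 3: Δl = 2.9/cos19.9° = 3.084 m; N'_3 = 260·cos19.9° = 244.5; c'Δl = 19.12; W sinα = 88.5
Slice 4: Δl = 1.7/cos31.8° = 2.000 m; N'_4 = 119·cos31.8° = 101.1; c'Δl = 12.40; W sinα = 62.7
Slice 5: Δl = 3.1/cos46.1° = 4.471 m; N'_5 = 109·cos46.1° = 75.6; c'Δl = 27.72; W sinα = 78.5
Σc'Δl = 89.8 kN/m; ΣN' = 703.5 kN/m; ΣW sinα = 249.8 kN/m
Resisting = 89.8 + 703.5·tan27.3° = 89.8 + 363.1 = 452.9 kN/m
FS = 452.9 / 249.8 = 1.813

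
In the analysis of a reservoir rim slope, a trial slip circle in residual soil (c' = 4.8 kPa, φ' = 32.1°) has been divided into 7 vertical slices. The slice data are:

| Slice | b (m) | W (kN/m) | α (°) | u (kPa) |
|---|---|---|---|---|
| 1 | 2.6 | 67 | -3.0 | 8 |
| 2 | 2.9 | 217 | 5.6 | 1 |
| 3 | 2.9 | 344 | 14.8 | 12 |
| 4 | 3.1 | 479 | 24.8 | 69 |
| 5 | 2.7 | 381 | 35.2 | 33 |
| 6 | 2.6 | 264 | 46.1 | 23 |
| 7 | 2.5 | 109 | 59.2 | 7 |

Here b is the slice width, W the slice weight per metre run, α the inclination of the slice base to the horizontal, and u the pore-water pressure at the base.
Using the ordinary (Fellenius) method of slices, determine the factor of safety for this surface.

FS = 0.97

Ordinary method of slices: FS = Σ[c'·Δl_i + (W_i cosα_i − u_i·Δl_i)·tanφ'] / Σ W_i sinα_i, with Δl_i = b_i / cosα_i.
Slice 1: Δl = 2.6/cos(-3.0°) = 2.604 m; N'_1 = 67·cos(-3.0°) − 8·2.604 = 46.1; c'Δl = 12.50; W sinα = -3.5
Slice 2: Δl = 2.9/cos5.6° = 2.914 m; N'_2 = 217·cos5.6° − 1·2.914 = 213.1; c'Δl = 13.99; W sinα = 21.2
Slice 3: Δl = 2.9/cos14.8° = 3.000 m; N'_3 = 344·cos14.8° − 12·3.000 = 296.6; c'Δl = 14.40; W sinα = 87.9
Slice 4: Δl = 3.1/cos24.8° = 3.415 m; N'_4 = 479·cos24.8° − 69·3.415 = 199.2; c'Δl = 16.39; W sinα = 200.9
Slice 5: Δl = 2.7/cos35.2° = 3.304 m; N'_5 = 381·cos35.2° − 33·3.304 = 202.3; c'Δl = 15.86; W sinα = 219.6
Slice 6: Δl = 2.6/cos46.1° = 3.750 m; N'_6 = 264·cos46.1° − 23·3.750 = 96.8; c'Δl = 18.00; W sinα = 190.2
Slice 7: Δl = 2.5/cos59.2° = 4.882 m; N'_7 = 109·cos59.2° − 7·4.882 = 21.6; c'Δl = 23.44; W sinα = 93.6
Σc'Δl = 114.6 kN/m; ΣN' = 1075.7 kN/m; ΣW sinα = 809.9 kN/m
Resisting = 114.6 + 1075.7·tan32.1° = 114.6 + 674.8 = 789.3 kN/m
FS = 789.3 / 809.9 = 0.975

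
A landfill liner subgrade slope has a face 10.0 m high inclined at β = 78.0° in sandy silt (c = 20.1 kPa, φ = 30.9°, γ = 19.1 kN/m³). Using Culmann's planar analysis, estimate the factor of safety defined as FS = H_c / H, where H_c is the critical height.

FS = 1.11

H_c = (4c/γ) · sinβ cosφ / [1 − cos(β − φ)]
    = (4·20.1/19.1) · sin78.0°·cos30.9° / [1 − cos47.1°]
    = 4.209 · 0.8393 / 0.3193 = 11.07 m
FS = H_c / H = 11.07 / 10.0 = 1.107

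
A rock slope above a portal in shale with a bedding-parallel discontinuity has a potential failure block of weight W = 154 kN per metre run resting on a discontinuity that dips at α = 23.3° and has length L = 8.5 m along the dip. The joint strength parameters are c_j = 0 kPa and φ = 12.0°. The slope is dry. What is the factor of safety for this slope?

FS = 0.49

Resolving the block weight along and normal to the plane and applying the Mohr–Coulomb strength on the joint:
N' = W cosα = 154·cos23.3° = 141.4 kN/m
Driving force T = W sinα = 154·sin23.3° = 60.9 kN/m
Resisting force R = c_j·L + N'·tanφ = 0·8.5 + 141.4·tan12.0° = 0.0 + 30.1 = 30.1 kN/m
FS = R / T = 30.1 / 60.9 = 0.494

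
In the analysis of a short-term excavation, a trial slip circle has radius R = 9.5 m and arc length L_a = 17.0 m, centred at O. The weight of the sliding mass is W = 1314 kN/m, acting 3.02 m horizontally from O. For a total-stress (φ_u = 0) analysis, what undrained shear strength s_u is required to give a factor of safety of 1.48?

FS = s_u·L_a·R / (W·d), so s_u = FS·W·d / (L_a·R).
s_u = 1.48·1314·3.02 / (17.00·9.5) = 5873.1 / 161.50 = 36.37 kPa

s_u = 36.4 kPa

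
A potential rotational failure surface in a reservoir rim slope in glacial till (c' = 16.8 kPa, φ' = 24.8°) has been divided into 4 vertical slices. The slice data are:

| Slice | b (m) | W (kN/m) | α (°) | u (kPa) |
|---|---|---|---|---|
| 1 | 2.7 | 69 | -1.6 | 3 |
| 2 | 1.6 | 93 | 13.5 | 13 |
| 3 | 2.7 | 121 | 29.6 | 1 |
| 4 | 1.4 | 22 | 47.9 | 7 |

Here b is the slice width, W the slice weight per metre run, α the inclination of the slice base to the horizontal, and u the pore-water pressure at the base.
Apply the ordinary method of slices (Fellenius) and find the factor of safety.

Ordinary method of slices: FS = Σ[c'·Δl_i + (W_i cosα_i − u_i·Δl_i)·tanφ'] / Σ W_i sinα_i, with Δl_i = b_i / cosα_i.
Slice 1: Δl = 2.7/cos(-1.6°) = 2.701 m; N'_1 = 69·cos(-1.6°) − 3·2.701 = 60.9; c'Δl = 45.38; W sinα = -1.9
Slice 2: Δl = 1.6/cos13.5° = 1.645 m; N'_2 = 93·cos13.5° − 13·1.645 = 69.0; c'Δl = 27.64; W sinα = 21.7
Slice 3: Δl = 2.7/cos29.6° = 3.105 m; N'_3 = 121·cos29.6° − 1·3.105 = 102.1; c'Δl = 52.17; W sinα = 59.8
Slice 4: Δl = 1.4/cos47.9° = 2.088 m; N'_4 = 22·cos47.9° − 7·2.088 = 0.1; c'Δl = 35.08; W sinα = 16.3
Σc'Δl = 160.3 kN/m; ΣN' = 232.1 kN/m; ΣW sinα = 95.9 kN/m
Resisting = 160.3 + 232.1·tan24.8° = 160.3 + 107.3 = 267.5 kN/m
FS = 267.5 / 95.9 = 2.791

FS = 2.79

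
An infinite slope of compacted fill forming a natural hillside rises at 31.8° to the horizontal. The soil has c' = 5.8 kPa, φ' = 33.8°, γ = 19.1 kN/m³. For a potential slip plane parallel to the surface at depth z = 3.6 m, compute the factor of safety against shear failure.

For an infinite slope with a slip plane parallel to the surface (no pore pressure): FS = [c' + γz cos²β tanφ'] / [γz sinβ cosβ].
γz = 19.1·3.6 = 68.76 kN/m²
Numerator = 5.8 + 68.76·cos²31.8°·tan33.8° = 5.8 + 68.76·0.7223·0.6694 = 39.049 kPa
Denominator = 68.76·sin31.8°·cos31.8° = 68.76·0.5270·0.8499 = 30.795 kPa
FS = 39.049 / 30.795 = 1.268

FS = 1.27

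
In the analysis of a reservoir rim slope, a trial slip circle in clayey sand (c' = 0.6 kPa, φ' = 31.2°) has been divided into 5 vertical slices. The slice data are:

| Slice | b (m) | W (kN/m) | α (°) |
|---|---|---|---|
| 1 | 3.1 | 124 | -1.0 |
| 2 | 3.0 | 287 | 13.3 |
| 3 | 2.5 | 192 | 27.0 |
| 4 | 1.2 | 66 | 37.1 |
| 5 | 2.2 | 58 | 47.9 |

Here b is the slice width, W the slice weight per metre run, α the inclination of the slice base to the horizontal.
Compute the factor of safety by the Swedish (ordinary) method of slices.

FS = 1.76

Ordinary method of slices: FS = Σ[c'·Δl_i + (W_i cosα_i)·tanφ'] / Σ W_i sinα_i, with Δl_i = b_i / cosα_i.
Slice 1: Δl = 3.1/cos(-1.0°) = 3.100 m; N'_1 = 124·cos(-1.0°) = 124.0; c'Δl = 1.86; W sinα = -2.2
Slice 2: Δl = 3.0/cos13.3° = 3.083 m; N'_2 = 287·cos13.3° = 279.3; c'Δl = 1.85; W sinα = 66.0
Slice 3: Δl = 2.5/cos27.0° = 2.806 m; N'_3 = 192·cos27.0° = 171.1; c'Δl = 1.68; W sinα = 87.2
Slice 4: Δl = 1.2/cos37.1° = 1.505 m; N'_4 = 66·cos37.1° = 52.6; c'Δl = 0.90; W sinα = 39.8
Slice 5: Δl = 2.2/cos47.9° = 3.281 m; N'_5 = 58·cos47.9° = 38.9; c'Δl = 1.97; W sinα = 43.0
Σc'Δl = 8.3 kN/m; ΣN' = 665.9 kN/m; ΣW sinα = 233.9 kN/m
Resisting = 8.3 + 665.9·tan31.2° = 8.3 + 403.3 = 411.5 kN/m
FS = 411.5 / 233.9 = 1.760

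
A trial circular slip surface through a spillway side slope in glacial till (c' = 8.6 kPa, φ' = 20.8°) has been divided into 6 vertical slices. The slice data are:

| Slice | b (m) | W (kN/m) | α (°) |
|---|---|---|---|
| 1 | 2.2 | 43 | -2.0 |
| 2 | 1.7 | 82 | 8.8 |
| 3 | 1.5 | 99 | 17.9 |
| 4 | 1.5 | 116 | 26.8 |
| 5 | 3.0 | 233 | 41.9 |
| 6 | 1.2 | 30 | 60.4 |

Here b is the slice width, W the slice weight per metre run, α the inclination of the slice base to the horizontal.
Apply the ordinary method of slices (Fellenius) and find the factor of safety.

Ordinary method of slices: FS = Σ[c'·Δl_i + (W_i cosα_i)·tanφ'] / Σ W_i sinα_i, with Δl_i = b_i / cosα_i.
Slice 1: Δl = 2.2/cos(-2.0°) = 2.201 m; N'_1 = 43·cos(-2.0°) = 43.0; c'Δl = 18.93; W sinα = -1.5
Slice 2: Δl = 1.7/cos8.8° = 1.720 m; N'_2 = 82·cos8.8° = 81.0; c'Δl = 14.79; W sinα = 12.5
Slice 3: Δl = 1.5/cos17.9° = 1.576 m; N'_3 = 99·cos17.9° = 94.2; c'Δl = 13.56; W sinα = 30.4
Slice 4: Δl = 1.5/cos26.8° = 1.681 m; N'_4 = 116·cos26.8° = 103.5; c'Δl = 14.45; W sinα = 52.3
Slice 5: Δl = 3.0/cos41.9° = 4.031 m; N'_5 = 233·cos41.9° = 173.4; c'Δl = 34.66; W sinα = 155.6
Slice 6: Δl = 1.2/cos60.4° = 2.429 m; N'_6 = 30·cos60.4° = 14.8; c'Δl = 20.89; W sinα = 26.1
Σc'Δl = 117.3 kN/m; ΣN' = 510.0 kN/m; ΣW sinα = 275.5 kN/m
Resisting = 117.3 + 510.0·tan20.8° = 117.3 + 193.7 = 311.0 kN/m
FS = 311.0 / 275.5 = 1.129

FS = 1.13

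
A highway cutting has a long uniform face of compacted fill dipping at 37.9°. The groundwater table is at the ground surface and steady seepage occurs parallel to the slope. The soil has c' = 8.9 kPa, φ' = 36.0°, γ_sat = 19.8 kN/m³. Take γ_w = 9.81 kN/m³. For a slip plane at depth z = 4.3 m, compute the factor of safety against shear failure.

FS = 0.69

With seepage parallel to the slope and the water table at the surface, the effective normal stress on the slip plane uses the buoyant unit weight γ' = γ_sat − γ_w while the driving shear stress uses γ_sat:
FS = [c' + γ' z cos²β tanφ'] / [γ_sat z sinβ cosβ]
γ' = 19.8 − 9.81 = 9.99 kN/m³
Numerator = 8.9 + 9.99·4.3·cos²37.9°·tan36.0° = 8.9 + 9.99·4.3·0.6227·0.7265 = 28.333 kPa
Denominator = 19.8·4.3·sin37.9°·cos37.9° = 19.8·4.3·0.6143·0.7891 = 41.269 kPa
FS = 28.333 / 41.269 = 0.687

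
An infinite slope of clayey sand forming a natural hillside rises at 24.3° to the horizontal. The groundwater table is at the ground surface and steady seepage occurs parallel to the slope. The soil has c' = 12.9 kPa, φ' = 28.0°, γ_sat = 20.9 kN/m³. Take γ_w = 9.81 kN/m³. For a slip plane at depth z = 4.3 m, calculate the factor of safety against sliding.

With seepage parallel to the slope and the water table at the surface, the effective normal stress on the slip plane uses the buoyant unit weight γ' = γ_sat − γ_w while the driving shear stress uses γ_sat:
FS = [c' + γ' z cos²β tanφ'] / [γ_sat z sinβ cosβ]
γ' = 20.9 − 9.81 = 11.09 kN/m³
Numerator = 12.9 + 11.09·4.3·cos²24.3°·tan28.0° = 12.9 + 11.09·4.3·0.8307·0.5317 = 33.962 kPa
Denominator = 20.9·4.3·sin24.3°·cos24.3° = 20.9·4.3·0.4115·0.9114 = 33.706 kPa
FS = 33.962 / 33.706 = 1.008

FS = 1.01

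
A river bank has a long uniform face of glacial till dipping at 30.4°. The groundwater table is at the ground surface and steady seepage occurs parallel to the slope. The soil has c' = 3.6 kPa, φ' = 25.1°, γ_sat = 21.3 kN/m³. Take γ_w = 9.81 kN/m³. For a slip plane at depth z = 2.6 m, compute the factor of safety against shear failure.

With seepage parallel to the slope and the water table at the surface, the effective normal stress on the slip plane uses the buoyant unit weight γ' = γ_sat − γ_w while the driving shear stress uses γ_sat:
FS = [c' + γ' z cos²β tanφ'] / [γ_sat z sinβ cosβ]
γ' = 21.3 − 9.81 = 11.49 kN/m³
Numerator = 3.6 + 11.49·2.6·cos²30.4°·tan25.1° = 3.6 + 11.49·2.6·0.7439·0.4684 = 14.011 kPa
Denominator = 21.3·2.6·sin30.4°·cos30.4° = 21.3·2.6·0.5060·0.8625 = 24.171 kPa
FS = 14.011 / 24.171 = 0.580

FS = 0.58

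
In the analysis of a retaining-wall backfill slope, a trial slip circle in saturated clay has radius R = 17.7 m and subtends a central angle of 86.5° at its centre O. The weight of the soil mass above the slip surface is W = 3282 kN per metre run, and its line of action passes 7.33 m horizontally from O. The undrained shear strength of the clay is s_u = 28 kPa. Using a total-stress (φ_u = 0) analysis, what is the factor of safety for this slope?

Taking moments about the centre O, the resisting moment is provided by the undrained shear strength acting along the arc:
Arc length L_a = R·θ = 17.7·(86.5°·π/180) = 17.7·1.5097 = 26.72 m
M_R = s_u·L_a·R = 28·26.72·17.7 = 13243.4 kN·m/m
M_D = W·d = 3282·7.33 = 24057.1 kN·m/m
FS = M_R / M_D = 13243.4 / 24057.1 = 0.550

FS = 0.55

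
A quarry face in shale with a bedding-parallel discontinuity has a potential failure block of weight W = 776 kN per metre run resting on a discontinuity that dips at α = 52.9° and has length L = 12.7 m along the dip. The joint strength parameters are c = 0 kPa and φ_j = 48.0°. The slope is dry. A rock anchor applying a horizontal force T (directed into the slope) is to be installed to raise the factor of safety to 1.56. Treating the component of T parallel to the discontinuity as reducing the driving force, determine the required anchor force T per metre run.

T = 244 kN/m

Resolving forces along and normal to the sliding plane, with the horizontal anchor force T adding T·sinα to the effective normal force and T·cosα acting up the plane against the driving force:
FS = [cL + (W cosα + T sinα) tanφ_j] / [W sinα − T cosα]
Without the anchor: N' = 468.1 kN/m, driving T_d = 618.9 kN/m, resisting R = 0·12.7 + 468.1·tan48.0° = 519.9 kN/m, FS = 0.84.
Setting FS = 1.56 and solving for T:
1.56·(618.9 − T cos52.9°) = 519.9 + T sin52.9°·tan48.0°
T·(sin52.9°·tan48.0° + 1.56·cos52.9°) = 1.56·618.9 − 519.9
T·(0.7976·1.1106 + 1.56·0.6032) = 965.5 − 519.9 = 445.7
T·1.8268 = 445.7
T = 244.0 kN/m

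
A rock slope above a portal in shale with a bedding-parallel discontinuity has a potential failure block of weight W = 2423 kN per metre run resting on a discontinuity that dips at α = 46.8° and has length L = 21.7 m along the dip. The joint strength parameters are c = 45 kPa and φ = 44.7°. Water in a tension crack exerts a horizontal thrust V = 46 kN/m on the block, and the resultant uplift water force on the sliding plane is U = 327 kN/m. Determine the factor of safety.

Resolving the block weight along and normal to the plane and applying the Mohr–Coulomb strength on the joint:
N' = W cosα − U − V sinα = 2423·cos46.8° − 327 − 46·sin46.8° = 1298.1 kN/m
Driving force T = W sinα + V cosα = 2423·sin46.8° + 46·cos46.8° = 1797.8 kN/m
Resisting force R = c·L + N'·tanφ = 45·21.7 + 1298.1·tan44.7° = 976.5 + 1284.6 = 2261.1 kN/m
FS = R / T = 2261.1 / 1797.8 = 1.258

FS = 1.26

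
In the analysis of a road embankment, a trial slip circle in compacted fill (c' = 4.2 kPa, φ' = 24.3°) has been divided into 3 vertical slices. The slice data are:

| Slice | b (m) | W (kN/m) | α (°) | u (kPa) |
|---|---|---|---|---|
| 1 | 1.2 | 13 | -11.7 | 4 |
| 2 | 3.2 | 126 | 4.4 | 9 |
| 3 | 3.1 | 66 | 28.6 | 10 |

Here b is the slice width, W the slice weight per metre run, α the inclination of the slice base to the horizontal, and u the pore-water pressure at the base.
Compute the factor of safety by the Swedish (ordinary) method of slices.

Ordinary method of slices: FS = Σ[c'·Δl_i + (W_i cosα_i − u_i·Δl_i)·tanφ'] / Σ W_i sinα_i, with Δl_i = b_i / cosα_i.
Slice 1: Δl = 1.2/cos(-11.7°) = 1.225 m; N'_1 = 13·cos(-11.7°) − 4·1.225 = 7.8; c'Δl = 5.15; W sinα = -2.6
Slice 2: Δl = 3.2/cos4.4° = 3.209 m; N'_2 = 126·cos4.4° − 9·3.209 = 96.7; c'Δl = 13.48; W sinα = 9.7
Slice 3: Δl = 3.1/cos28.6° = 3.531 m; N'_3 = 66·cos28.6° − 10·3.531 = 22.6; c'Δl = 14.83; W sinα = 31.6
Σc'Δl = 33.5 kN/m; ΣN' = 127.2 kN/m; ΣW sinα = 38.6 kN/m
Resisting = 33.5 + 127.2·tan24.3° = 33.5 + 57.4 = 90.9 kN/m
FS = 90.9 / 38.6 = 2.353

FS = 2.35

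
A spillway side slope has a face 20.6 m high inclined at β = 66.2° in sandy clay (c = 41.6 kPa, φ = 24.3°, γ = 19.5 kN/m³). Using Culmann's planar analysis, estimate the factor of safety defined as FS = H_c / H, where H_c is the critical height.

H_c = (4c/γ) · sinβ cosφ / [1 − cos(β − φ)]
    = (4·41.6/19.5) · sin66.2°·cos24.3° / [1 − cos41.9°]
    = 8.533 · 0.8339 / 0.2557 = 27.83 m
FS = H_c / H = 27.83 / 20.6 = 1.351

FS = 1.35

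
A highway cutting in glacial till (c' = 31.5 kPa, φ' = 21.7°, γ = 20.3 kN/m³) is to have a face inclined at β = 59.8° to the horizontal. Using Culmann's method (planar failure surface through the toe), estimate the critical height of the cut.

Culmann's analysis gives the critical failure plane at α_cr = (β + φ')/2 = (59.8 + 21.7)/2 = 40.8°, and the critical height
H_c = (4c'/γ) · sinβ cosφ' / [1 − cos(β − φ')]
    = (4·31.5/20.3) · sin59.8°·cos21.7° / [1 − cos(38.1°)]
    = 6.207 · 0.8643·0.9291 / [1 − 0.7869]
    = 6.207 · 0.8030 / 0.2131
    = 23.39 m

H_c = 23.39 m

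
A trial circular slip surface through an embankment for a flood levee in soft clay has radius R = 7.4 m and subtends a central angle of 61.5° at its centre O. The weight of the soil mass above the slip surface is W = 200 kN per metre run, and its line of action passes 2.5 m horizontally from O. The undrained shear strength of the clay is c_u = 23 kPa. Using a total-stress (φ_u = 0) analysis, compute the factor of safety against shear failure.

FS = 2.70

Taking moments about the centre O, the resisting moment is provided by the undrained shear strength acting along the arc:
Arc length L_a = R·θ = 7.4·(61.5°·π/180) = 7.4·1.0734 = 7.94 m
M_R = c_u·L_a·R = 23·7.94·7.4 = 1351.9 kN·m/m
M_D = W·d = 200·2.5 = 500.0 kN·m/m
FS = M_R / M_D = 1351.9 / 500.0 = 2.704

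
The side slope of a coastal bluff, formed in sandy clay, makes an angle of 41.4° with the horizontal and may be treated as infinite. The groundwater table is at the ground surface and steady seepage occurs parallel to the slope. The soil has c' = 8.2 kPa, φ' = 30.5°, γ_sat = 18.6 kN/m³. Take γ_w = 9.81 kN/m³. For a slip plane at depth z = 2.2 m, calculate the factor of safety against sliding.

FS = 0.72

With seepage parallel to the slope and the water table at the surface, the effective normal stress on the slip plane uses the buoyant unit weight γ' = γ_sat − γ_w while the driving shear stress uses γ_sat:
FS = [c' + γ' z cos²β tanφ'] / [γ_sat z sinβ cosβ]
γ' = 18.6 − 9.81 = 8.79 kN/m³
Numerator = 8.2 + 8.79·2.2·cos²41.4°·tan30.5° = 8.2 + 8.79·2.2·0.5627·0.5890 = 14.609 kPa
Denominator = 18.6·2.2·sin41.4°·cos41.4° = 18.6·2.2·0.6613·0.7501 = 20.299 kPa
FS = 14.609 / 20.299 = 0.720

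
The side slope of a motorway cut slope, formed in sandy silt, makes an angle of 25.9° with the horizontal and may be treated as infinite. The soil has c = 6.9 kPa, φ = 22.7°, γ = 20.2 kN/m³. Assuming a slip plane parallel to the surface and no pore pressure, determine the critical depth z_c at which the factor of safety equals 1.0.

z_c = 6.28 m

Setting FS = 1.00 in FS = [c + γz cos²β tanφ] / [γz sinβ cosβ] and solving for z:
z = c / [γ cosβ (FS·sinβ − cosβ·tanφ)]
  = 6.9 / [20.2·cos25.9°·(1.00·sin25.9° − cos25.9°·tan22.7°)]
  = 6.9 / [20.2·0.8996·(1.00·0.4368 − 0.8996·0.4183)]
  = 6.9 / 1.0995 = 6.276 m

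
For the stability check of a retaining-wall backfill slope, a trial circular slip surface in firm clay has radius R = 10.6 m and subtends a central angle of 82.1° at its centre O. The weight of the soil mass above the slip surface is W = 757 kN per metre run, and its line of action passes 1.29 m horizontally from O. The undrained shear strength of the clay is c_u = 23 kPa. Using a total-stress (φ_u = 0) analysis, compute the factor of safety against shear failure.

Taking moments about the centre O, the resisting moment is provided by the undrained shear strength acting along the arc:
Arc length L_a = R·θ = 10.6·(82.1°·π/180) = 10.6·1.4329 = 15.19 m
M_R = c_u·L_a·R = 23·15.19·10.6 = 3703.1 kN·m/m
M_D = W·d = 757·1.29 = 976.5 kN·m/m
FS = M_R / M_D = 3703.1 / 976.5 = 3.792

FS = 3.79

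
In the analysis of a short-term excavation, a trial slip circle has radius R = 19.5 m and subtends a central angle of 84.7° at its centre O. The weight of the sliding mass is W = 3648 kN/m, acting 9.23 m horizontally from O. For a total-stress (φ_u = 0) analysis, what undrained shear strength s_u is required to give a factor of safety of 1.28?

FS = s_u·L_a·R / (W·d), so s_u = FS·W·d / (L_a·R).
Arc length L_a = R·θ = 19.5·(84.7°·π/180) = 19.5·1.4783 = 28.83 m
s_u = 1.28·3648·9.23 / (28.83·19.5) = 43098.9 / 562.12 = 76.67 kPa

s_u = 76.7 kPa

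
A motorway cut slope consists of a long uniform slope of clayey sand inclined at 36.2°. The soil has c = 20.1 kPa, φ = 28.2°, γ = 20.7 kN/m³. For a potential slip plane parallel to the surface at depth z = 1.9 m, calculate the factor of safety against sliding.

For an infinite slope with a slip plane parallel to the surface (no pore pressure): FS = [c + γz cos²β tanφ] / [γz sinβ cosβ].
γz = 20.7·1.9 = 39.33 kN/m²
Numerator = 20.1 + 39.33·cos²36.2°·tan28.2° = 20.1 + 39.33·0.6512·0.5362 = 33.833 kPa
Denominator = 39.33·sin36.2°·cos36.2° = 39.33·0.5906·0.8070 = 18.744 kPa
FS = 33.833 / 18.744 = 1.805

FS = 1.80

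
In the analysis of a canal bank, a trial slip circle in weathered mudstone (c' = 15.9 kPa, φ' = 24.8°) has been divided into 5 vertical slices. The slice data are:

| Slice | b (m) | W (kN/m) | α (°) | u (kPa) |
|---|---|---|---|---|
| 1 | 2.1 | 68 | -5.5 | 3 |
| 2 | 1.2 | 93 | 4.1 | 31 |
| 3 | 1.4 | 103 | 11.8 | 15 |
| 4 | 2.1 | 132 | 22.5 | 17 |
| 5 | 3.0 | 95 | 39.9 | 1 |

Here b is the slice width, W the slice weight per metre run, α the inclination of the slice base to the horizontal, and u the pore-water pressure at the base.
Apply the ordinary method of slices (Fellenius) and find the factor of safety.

FS = 2.52

Ordinary method of slices: FS = Σ[c'·Δl_i + (W_i cosα_i − u_i·Δl_i)·tanφ'] / Σ W_i sinα_i, with Δl_i = b_i / cosα_i.
Slice 1: Δl = 2.1/cos(-5.5°) = 2.110 m; N'_1 = 68·cos(-5.5°) − 3·2.110 = 61.4; c'Δl = 33.54; W sinα = -6.5
Slice 2: Δl = 1.2/cos4.1° = 1.203 m; N'_2 = 93·cos4.1° − 31·1.203 = 55.5; c'Δl = 19.13; W sinα = 6.6
Slice 3: Δl = 1.4/cos11.8° = 1.430 m; N'_3 = 103·cos11.8° − 15·1.430 = 79.4; c'Δl = 22.74; W sinα = 21.1
Slice 4: Δl = 2.1/cos22.5° = 2.273 m; N'_4 = 132·cos22.5° − 17·2.273 = 83.3; c'Δl = 36.14; W sinα = 50.5
Slice 5: Δl = 3.0/cos39.9° = 3.911 m; N'_5 = 95·cos39.9° − 1·3.911 = 69.0; c'Δl = 62.18; W sinα = 60.9
Σc'Δl = 173.7 kN/m; ΣN' = 348.5 kN/m; ΣW sinα = 132.6 kN/m
Resisting = 173.7 + 348.5·tan24.8° = 173.7 + 161.0 = 334.8 kN/m
FS = 334.8 / 132.6 = 2.524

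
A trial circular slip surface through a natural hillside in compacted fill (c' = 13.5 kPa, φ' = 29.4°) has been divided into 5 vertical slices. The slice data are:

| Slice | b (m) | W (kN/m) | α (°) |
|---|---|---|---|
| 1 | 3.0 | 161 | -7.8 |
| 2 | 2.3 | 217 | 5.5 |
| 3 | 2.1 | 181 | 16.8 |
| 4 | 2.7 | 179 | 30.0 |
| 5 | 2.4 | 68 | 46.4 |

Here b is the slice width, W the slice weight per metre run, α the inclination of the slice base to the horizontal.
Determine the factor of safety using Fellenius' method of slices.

Ordinary method of slices: FS = Σ[c'·Δl_i + (W_i cosα_i)·tanφ'] / Σ W_i sinα_i, with Δl_i = b_i / cosα_i.
Slice 1: Δl = 3.0/cos(-7.8°) = 3.028 m; N'_1 = 161·cos(-7.8°) = 159.5; c'Δl = 40.88; W sinα = -21.9
Slice 2: Δl = 2.3/cos5.5° = 2.311 m; N'_2 = 217·cos5.5° = 216.0; c'Δl = 31.19; W sinα = 20.8
Slice 3: Δl = 2.1/cos16.8° = 2.194 m; N'_3 = 181·cos16.8° = 173.3; c'Δl = 29.61; W sinα = 52.3
Slice 4: Δl = 2.7/cos30.0° = 3.118 m; N'_4 = 179·cos30.0° = 155.0; c'Δl = 42.09; W sinα = 89.5
Slice 5: Δl = 2.4/cos46.4° = 3.480 m; N'_5 = 68·cos46.4° = 46.9; c'Δl = 46.98; W sinα = 49.2
Σc'Δl = 190.8 kN/m; ΣN' = 750.7 kN/m; ΣW sinα = 190.0 kN/m
Resisting = 190.8 + 750.7·tan29.4° = 190.8 + 423.0 = 613.8 kN/m
FS = 613.8 / 190.0 = 3.230

FS = 3.23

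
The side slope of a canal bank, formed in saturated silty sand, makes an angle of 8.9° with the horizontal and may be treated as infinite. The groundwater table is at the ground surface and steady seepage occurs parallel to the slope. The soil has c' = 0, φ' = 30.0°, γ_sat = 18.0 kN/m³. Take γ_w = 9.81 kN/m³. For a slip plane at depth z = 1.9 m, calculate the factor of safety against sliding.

FS = 1.68

With seepage parallel to the slope and the water table at the surface, the effective normal stress on the slip plane uses the buoyant unit weight γ' = γ_sat − γ_w while the driving shear stress uses γ_sat:
FS = [c' + γ' z cos²β tanφ'] / [γ_sat z sinβ cosβ]
(For c' = 0 this reduces to FS = (γ'/γ_sat)·tanφ'/tanβ.)
γ' = 18.0 − 9.81 = 8.19 kN/m³
Numerator = 0.0 + 8.19·1.9·cos²8.9°·tan30.0° = 0.0 + 8.19·1.9·0.9761·0.5774 = 8.769 kPa
Denominator = 18.0·1.9·sin8.9°·cos8.9° = 18.0·1.9·0.1547·0.9880 = 5.227 kPa
FS = 8.769 / 5.227 = 1.678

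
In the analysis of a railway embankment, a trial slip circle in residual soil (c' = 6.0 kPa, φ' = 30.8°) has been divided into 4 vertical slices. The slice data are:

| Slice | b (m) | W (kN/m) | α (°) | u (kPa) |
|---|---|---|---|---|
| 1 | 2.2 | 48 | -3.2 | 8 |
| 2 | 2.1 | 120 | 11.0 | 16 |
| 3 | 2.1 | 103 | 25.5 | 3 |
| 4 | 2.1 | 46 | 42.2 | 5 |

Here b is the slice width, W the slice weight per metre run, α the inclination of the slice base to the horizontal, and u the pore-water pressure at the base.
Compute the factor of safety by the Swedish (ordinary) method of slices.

FS = 1.97

Ordinary method of slices: FS = Σ[c'·Δl_i + (W_i cosα_i − u_i·Δl_i)·tanφ'] / Σ W_i sinα_i, with Δl_i = b_i / cosα_i.
Slice 1: Δl = 2.2/cos(-3.2°) = 2.203 m; N'_1 = 48·cos(-3.2°) − 8·2.203 = 30.3; c'Δl = 13.22; W sinα = -2.7
Slice 2: Δl = 2.1/cos11.0° = 2.139 m; N'_2 = 120·cos11.0° − 16·2.139 = 83.6; c'Δl = 12.84; W sinα = 22.9
Slice 3: Δl = 2.1/cos25.5° = 2.327 m; N'_3 = 103·cos25.5° − 3·2.327 = 86.0; c'Δl = 13.96; W sinα = 44.3
Slice 4: Δl = 2.1/cos42.2° = 2.835 m; N'_4 = 46·cos42.2° − 5·2.835 = 19.9; c'Δl = 17.01; W sinα = 30.9
Σc'Δl = 57.0 kN/m; ΣN' = 219.8 kN/m; ΣW sinα = 95.5 kN/m
Resisting = 57.0 + 219.8·tan30.8° = 57.0 + 131.0 = 188.0 kN/m
FS = 188.0 / 95.5 = 1.970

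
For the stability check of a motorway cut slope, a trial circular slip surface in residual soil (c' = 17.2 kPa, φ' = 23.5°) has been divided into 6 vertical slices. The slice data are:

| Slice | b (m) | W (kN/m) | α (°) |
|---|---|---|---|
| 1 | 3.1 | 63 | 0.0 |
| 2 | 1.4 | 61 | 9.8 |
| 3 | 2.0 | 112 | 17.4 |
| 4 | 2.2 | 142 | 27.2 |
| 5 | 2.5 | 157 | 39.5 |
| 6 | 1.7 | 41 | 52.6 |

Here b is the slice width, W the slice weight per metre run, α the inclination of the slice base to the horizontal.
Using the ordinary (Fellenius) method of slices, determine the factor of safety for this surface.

FS = 1.98

Ordinary method of slices: FS = Σ[c'·Δl_i + (W_i cosα_i)·tanφ'] / Σ W_i sinα_i, with Δl_i = b_i / cosα_i.
Slice 1: Δl = 3.1/cos0.0° = 3.100 m; N'_1 = 63·cos0.0° = 63.0; c'Δl = 53.32; W sinα = 0.0
Slice 2: Δl = 1.4/cos9.8° = 1.421 m; N'_2 = 61·cos9.8° = 60.1; c'Δl = 24.44; W sinα = 10.4
Slice 3: Δl = 2.0/cos17.4° = 2.096 m; N'_3 = 112·cos17.4° = 106.9; c'Δl = 36.05; W sinα = 33.5
Slice 4: Δl = 2.2/cos27.2° = 2.474 m; N'_4 = 142·cos27.2° = 126.3; c'Δl = 42.54; W sinα = 64.9
Slice 5: Δl = 2.5/cos39.5° = 3.240 m; N'_5 = 157·cos39.5° = 121.1; c'Δl = 55.73; W sinα = 99.9
Slice 6: Δl = 1.7/cos52.6° = 2.799 m; N'_6 = 41·cos52.6° = 24.9; c'Δl = 48.14; W sinα = 32.6
Σc'Δl = 260.2 kN/m; ΣN' = 502.3 kN/m; ΣW sinα = 241.2 kN/m
Resisting = 260.2 + 502.3·tan23.5° = 260.2 + 218.4 = 478.6 kN/m
FS = 478.6 / 241.2 = 1.984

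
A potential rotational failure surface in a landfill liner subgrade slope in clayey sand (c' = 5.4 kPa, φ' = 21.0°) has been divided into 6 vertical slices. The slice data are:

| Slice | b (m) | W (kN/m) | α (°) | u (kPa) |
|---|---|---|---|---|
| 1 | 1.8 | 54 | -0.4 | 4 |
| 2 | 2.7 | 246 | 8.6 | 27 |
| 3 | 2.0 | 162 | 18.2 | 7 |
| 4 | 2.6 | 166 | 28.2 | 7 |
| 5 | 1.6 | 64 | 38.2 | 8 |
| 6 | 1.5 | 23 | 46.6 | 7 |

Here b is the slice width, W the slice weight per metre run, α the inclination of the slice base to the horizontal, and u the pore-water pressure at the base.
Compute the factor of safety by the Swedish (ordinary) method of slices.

Ordinary method of slices: FS = Σ[c'·Δl_i + (W_i cosα_i − u_i·Δl_i)·tanφ'] / Σ W_i sinα_i, with Δl_i = b_i / cosα_i.
Slice 1: Δl = 1.8/cos(-0.4°) = 1.800 m; N'_1 = 54·cos(-0.4°) − 4·1.800 = 46.8; c'Δl = 9.72; W sinα = -0.4
Slice 2: Δl = 2.7/cos8.6° = 2.731 m; N'_2 = 246·cos8.6° − 27·2.731 = 169.5; c'Δl = 14.75; W sinα = 36.8
Slice 3: Δl = 2.0/cos18.2° = 2.105 m; N'_3 = 162·cos18.2° − 7·2.105 = 139.2; c'Δl = 11.37; W sinα = 50.6
Slice 4: Δl = 2.6/cos28.2° = 2.950 m; N'_4 = 166·cos28.2° − 7·2.950 = 125.6; c'Δl = 15.93; W sinα = 78.4
Slice 5: Δl = 1.6/cos38.2° = 2.036 m; N'_5 = 64·cos38.2° − 8·2.036 = 34.0; c'Δl = 10.99; W sinα = 39.6
Slice 6: Δl = 1.5/cos46.6° = 2.183 m; N'_6 = 23·cos46.6° − 7·2.183 = 0.5; c'Δl = 11.79; W sinα = 16.7
Σc'Δl = 74.5 kN/m; ΣN' = 515.6 kN/m; ΣW sinα = 221.7 kN/m
Resisting = 74.5 + 515.6·tan21.0° = 74.5 + 197.9 = 272.5 kN/m
FS = 272.5 / 221.7 = 1.229

FS = 1.23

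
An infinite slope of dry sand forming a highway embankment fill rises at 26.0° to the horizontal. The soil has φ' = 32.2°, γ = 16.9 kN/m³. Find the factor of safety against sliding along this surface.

For a dry cohesionless infinite slope the factor of safety is FS = tanφ' / tanβ.
FS = tan32.2° / tan26.0° = 0.6297 / 0.4877 = 1.291

FS = 1.29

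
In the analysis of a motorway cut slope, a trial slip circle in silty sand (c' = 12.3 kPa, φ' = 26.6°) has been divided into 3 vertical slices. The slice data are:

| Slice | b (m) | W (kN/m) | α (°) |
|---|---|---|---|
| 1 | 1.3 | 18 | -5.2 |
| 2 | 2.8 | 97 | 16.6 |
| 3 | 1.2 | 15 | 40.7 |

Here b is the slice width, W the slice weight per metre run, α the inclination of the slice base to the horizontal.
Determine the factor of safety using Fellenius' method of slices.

FS = 3.70

Ordinary method of slices: FS = Σ[c'·Δl_i + (W_i cosα_i)·tanφ'] / Σ W_i sinα_i, with Δl_i = b_i / cosα_i.
Slice 1: Δl = 1.3/cos(-5.2°) = 1.305 m; N'_1 = 18·cos(-5.2°) = 17.9; c'Δl = 16.06; W sinα = -1.6
Slice 2: Δl = 2.8/cos16.6° = 2.922 m; N'_2 = 97·cos16.6° = 93.0; c'Δl = 35.94; W sinα = 27.7
Slice 3: Δl = 1.2/cos40.7° = 1.583 m; N'_3 = 15·cos40.7° = 11.4; c'Δl = 19.47; W sinα = 9.8
Σc'Δl = 71.5 kN/m; ΣN' = 122.3 kN/m; ΣW sinα = 35.9 kN/m
Resisting = 71.5 + 122.3·tan26.6° = 71.5 + 61.2 = 132.7 kN/m
FS = 132.7 / 35.9 = 3.700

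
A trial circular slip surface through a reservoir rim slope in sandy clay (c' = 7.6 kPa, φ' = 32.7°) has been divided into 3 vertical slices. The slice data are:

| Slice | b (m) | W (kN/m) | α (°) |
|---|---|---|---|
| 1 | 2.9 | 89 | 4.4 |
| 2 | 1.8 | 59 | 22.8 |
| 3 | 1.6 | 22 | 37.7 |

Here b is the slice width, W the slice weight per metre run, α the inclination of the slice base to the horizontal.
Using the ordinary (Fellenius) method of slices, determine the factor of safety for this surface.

FS = 3.60

Ordinary method of slices: FS = Σ[c'·Δl_i + (W_i cosα_i)·tanφ'] / Σ W_i sinα_i, with Δl_i = b_i / cosα_i.
Slice 1: Δl = 2.9/cos4.4° = 2.909 m; N'_1 = 89·cos4.4° = 88.7; c'Δl = 22.11; W sinα = 6.8
Slice 2: Δl = 1.8/cos22.8° = 1.953 m; N'_2 = 59·cos22.8° = 54.4; c'Δl = 14.84; W sinα = 22.9
Slice 3: Δl = 1.6/cos37.7° = 2.022 m; N'_3 = 22·cos37.7° = 17.4; c'Δl = 15.37; W sinα = 13.5
Σc'Δl = 52.3 kN/m; ΣN' = 160.5 kN/m; ΣW sinα = 43.1 kN/m
Resisting = 52.3 + 160.5·tan32.7° = 52.3 + 103.1 = 155.4 kN/m
FS = 155.4 / 43.1 = 3.601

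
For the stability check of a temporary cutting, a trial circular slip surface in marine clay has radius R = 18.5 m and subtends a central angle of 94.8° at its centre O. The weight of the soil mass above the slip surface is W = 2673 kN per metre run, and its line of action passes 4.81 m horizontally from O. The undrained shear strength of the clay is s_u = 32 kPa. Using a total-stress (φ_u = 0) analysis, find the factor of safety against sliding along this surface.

Taking moments about the centre O, the resisting moment is provided by the undrained shear strength acting along the arc:
Arc length L_a = R·θ = 18.5·(94.8°·π/180) = 18.5·1.6546 = 30.61 m
M_R = s_u·L_a·R = 32·30.61·18.5 = 18120.9 kN·m/m
M_D = W·d = 2673·4.81 = 12857.1 kN·m/m
FS = M_R / M_D = 18120.9 / 12857.1 = 1.409

FS = 1.41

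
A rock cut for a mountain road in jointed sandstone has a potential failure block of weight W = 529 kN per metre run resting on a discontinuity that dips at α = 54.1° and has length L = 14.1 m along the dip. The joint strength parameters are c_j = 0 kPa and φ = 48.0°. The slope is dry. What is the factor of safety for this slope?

Resolving the block weight along and normal to the plane and applying the Mohr–Coulomb strength on the joint:
N' = W cosα = 529·cos54.1° = 310.2 kN/m
Driving force T = W sinα = 529·sin54.1° = 428.5 kN/m
Resisting force R = c_j·L + N'·tanφ = 0·14.1 + 310.2·tan48.0° = 0.0 + 344.5 = 344.5 kN/m
FS = R / T = 344.5 / 428.5 = 0.804

FS = 0.80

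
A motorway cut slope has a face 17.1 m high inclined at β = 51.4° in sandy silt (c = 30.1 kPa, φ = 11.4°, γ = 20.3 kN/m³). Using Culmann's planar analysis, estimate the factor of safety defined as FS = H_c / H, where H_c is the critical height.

H_c = (4c/γ) · sinβ cosφ / [1 − cos(β − φ)]
    = (4·30.1/20.3) · sin51.4°·cos11.4° / [1 − cos40.0°]
    = 5.931 · 0.7661 / 0.2340 = 19.42 m
FS = H_c / H = 19.42 / 17.1 = 1.136

FS = 1.14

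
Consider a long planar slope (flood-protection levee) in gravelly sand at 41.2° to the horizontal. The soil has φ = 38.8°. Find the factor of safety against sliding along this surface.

FS = 0.92

For a dry cohesionless infinite slope the factor of safety is FS = tanφ / tanβ.
FS = tan38.8° / tan41.2° = 0.8040 / 0.8754 = 0.918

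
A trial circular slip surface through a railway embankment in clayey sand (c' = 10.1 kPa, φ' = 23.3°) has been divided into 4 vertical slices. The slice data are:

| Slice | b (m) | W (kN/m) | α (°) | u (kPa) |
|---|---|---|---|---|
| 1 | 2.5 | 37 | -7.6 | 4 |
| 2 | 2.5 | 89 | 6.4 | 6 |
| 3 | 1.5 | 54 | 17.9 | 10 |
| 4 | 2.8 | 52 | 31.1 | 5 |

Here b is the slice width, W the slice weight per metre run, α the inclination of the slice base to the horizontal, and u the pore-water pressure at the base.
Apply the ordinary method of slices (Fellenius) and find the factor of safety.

FS = 3.51

Ordinary method of slices: FS = Σ[c'·Δl_i + (W_i cosα_i − u_i·Δl_i)·tanφ'] / Σ W_i sinα_i, with Δl_i = b_i / cosα_i.
Slice 1: Δl = 2.5/cos(-7.6°) = 2.522 m; N'_1 = 37·cos(-7.6°) − 4·2.522 = 26.6; c'Δl = 25.47; W sinα = -4.9
Slice 2: Δl = 2.5/cos6.4° = 2.516 m; N'_2 = 89·cos6.4° − 6·2.516 = 73.4; c'Δl = 25.41; W sinα = 9.9
Slice 3: Δl = 1.5/cos17.9° = 1.576 m; N'_3 = 54·cos17.9° − 10·1.576 = 35.6; c'Δl = 15.92; W sinα = 16.6
Slice 4: Δl = 2.8/cos31.1° = 3.270 m; N'_4 = 52·cos31.1° − 5·3.270 = 28.2; c'Δl = 33.03; W sinα = 26.9
Σc'Δl = 99.8 kN/m; ΣN' = 163.7 kN/m; ΣW sinα = 48.5 kN/m
Resisting = 99.8 + 163.7·tan23.3° = 99.8 + 70.5 = 170.3 kN/m
FS = 170.3 / 48.5 = 3.513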